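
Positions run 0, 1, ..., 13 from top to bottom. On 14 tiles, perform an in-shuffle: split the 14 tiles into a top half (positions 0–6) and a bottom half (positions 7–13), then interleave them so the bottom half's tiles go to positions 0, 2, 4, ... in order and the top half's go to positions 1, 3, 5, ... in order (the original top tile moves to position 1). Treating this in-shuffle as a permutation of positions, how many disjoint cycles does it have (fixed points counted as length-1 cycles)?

Trace each unvisited position around until it returns:
(0 1 3 7) (2 5 11 8) (4 9) (6 13 12 10)
4 cycles in total.

4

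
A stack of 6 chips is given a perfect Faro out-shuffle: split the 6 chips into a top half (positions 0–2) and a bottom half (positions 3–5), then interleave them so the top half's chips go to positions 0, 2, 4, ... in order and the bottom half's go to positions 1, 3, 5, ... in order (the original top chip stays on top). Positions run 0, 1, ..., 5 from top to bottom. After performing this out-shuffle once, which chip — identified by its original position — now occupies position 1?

Work backwards from position 1, undoing one out-shuffle at a time:
1 ← 3
So the chip now at position 1 started at position 3.

3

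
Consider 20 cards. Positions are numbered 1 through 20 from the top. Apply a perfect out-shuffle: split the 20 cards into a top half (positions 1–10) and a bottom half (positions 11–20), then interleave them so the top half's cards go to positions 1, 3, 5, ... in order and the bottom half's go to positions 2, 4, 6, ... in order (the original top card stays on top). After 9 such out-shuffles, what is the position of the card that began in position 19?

Track the card's position through each out-shuffle:
19 → 18 → 16 → 12 → 4 → 7 → 13 → 6 → 11 → 2

2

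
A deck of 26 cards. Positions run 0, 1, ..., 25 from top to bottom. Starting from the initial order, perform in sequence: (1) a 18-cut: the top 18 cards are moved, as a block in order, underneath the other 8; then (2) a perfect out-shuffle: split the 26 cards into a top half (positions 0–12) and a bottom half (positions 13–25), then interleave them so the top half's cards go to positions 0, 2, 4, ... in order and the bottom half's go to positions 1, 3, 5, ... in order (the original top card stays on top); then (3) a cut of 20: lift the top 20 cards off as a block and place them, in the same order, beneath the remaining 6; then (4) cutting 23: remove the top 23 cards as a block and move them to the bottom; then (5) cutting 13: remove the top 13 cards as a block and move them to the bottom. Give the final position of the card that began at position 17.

21

Track the card from position 17 forward through each operation:
  after op 1 (cut 18): 17 → 25
  after op 2 (out-shuffle): 25 → 25
  after op 3 (cut 20): 25 → 5
  after op 4 (cut 23): 5 → 8
  after op 5 (cut 13): 8 → 21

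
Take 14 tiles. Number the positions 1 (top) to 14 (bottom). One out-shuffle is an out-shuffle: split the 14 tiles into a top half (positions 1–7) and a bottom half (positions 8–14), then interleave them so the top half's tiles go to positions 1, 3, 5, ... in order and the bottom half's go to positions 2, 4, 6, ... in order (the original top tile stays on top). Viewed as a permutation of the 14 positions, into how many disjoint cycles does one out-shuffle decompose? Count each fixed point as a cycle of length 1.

3

Trace each unvisited position around until it returns:
(1) (2 3 5 9 4 7 ... len 12) (14)
3 cycles in total.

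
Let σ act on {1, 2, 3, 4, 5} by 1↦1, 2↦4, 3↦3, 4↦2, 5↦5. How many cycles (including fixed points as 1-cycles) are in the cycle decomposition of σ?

Cycle decomposition: (1) (2 4) (3) (5).
4 cycles.

4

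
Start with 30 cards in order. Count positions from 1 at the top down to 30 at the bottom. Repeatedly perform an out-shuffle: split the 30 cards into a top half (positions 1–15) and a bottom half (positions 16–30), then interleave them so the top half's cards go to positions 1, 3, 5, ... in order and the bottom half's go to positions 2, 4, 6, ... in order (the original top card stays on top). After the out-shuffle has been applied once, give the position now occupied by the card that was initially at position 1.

1

Position 1 is a fixed point of every out-shuffle, so the card never moves.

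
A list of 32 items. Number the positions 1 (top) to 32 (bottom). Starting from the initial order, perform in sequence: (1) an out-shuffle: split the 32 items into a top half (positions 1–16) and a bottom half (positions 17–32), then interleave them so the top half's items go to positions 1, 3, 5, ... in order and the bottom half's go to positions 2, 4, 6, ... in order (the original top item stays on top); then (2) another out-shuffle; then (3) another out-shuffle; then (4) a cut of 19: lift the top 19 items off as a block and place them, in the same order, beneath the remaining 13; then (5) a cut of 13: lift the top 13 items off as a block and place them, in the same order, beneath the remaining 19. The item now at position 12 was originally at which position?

14

Undo the operations in reverse order, starting from position 12:
  undo op 5 (cut 13): 12 ← 25
  undo op 4 (cut 19): 25 ← 12
  undo op 3 (out-shuffle, from bottom half): 12 ← 22
  undo op 2 (out-shuffle, from bottom half): 22 ← 27
  undo op 1 (out-shuffle, from top half): 27 ← 14
So the item at position 12 came from original position 14.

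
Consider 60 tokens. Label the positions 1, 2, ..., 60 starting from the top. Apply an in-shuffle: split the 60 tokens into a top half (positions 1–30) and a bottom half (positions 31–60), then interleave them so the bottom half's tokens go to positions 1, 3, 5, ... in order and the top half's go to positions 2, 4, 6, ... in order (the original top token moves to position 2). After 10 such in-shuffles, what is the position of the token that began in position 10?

Track the token's position through each in-shuffle:
10 → 20 → 40 → 19 → 38 → 15 → 30 → 60 → 59 → 57 → 53

53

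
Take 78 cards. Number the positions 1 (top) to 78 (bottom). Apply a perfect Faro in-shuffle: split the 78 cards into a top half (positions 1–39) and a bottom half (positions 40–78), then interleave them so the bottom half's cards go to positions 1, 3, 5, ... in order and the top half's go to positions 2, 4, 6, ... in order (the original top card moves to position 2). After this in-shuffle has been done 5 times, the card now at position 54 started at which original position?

56

Work backwards from position 54, undoing one in-shuffle at a time:
54 ← 27 ← 53 ← 66 ← 33 ← 56
So the card now at position 54 started at position 56.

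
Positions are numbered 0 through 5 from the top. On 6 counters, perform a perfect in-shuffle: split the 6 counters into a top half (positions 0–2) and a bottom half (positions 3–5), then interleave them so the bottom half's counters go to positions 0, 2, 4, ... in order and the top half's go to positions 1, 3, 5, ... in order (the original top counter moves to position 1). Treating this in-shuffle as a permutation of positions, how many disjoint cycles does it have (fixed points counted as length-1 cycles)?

2

Trace each unvisited position around until it returns:
(0 1 3) (2 5 4)
2 cycles in total.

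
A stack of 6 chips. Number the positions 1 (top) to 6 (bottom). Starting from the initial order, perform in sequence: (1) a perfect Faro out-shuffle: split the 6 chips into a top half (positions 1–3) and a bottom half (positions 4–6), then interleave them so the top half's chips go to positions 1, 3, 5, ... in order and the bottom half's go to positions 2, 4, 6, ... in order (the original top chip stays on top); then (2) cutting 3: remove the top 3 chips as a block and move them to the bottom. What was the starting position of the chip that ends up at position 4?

1

Undo the operations in reverse order, starting from position 4:
  undo op 2 (cut 3): 4 ← 1
  undo op 1 (out-shuffle, from top half): 1 ← 1
So the chip at position 4 came from original position 1.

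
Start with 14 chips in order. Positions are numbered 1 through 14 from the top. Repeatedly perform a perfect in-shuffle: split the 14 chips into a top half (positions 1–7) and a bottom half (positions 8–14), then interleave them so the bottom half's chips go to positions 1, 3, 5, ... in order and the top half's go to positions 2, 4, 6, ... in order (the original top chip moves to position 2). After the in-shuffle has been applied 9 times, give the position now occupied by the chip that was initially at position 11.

Track the chip's position through each in-shuffle:
11 → 7 → 14 → 13 → 11 → 7 → 14 → 13 → 11 → 7

7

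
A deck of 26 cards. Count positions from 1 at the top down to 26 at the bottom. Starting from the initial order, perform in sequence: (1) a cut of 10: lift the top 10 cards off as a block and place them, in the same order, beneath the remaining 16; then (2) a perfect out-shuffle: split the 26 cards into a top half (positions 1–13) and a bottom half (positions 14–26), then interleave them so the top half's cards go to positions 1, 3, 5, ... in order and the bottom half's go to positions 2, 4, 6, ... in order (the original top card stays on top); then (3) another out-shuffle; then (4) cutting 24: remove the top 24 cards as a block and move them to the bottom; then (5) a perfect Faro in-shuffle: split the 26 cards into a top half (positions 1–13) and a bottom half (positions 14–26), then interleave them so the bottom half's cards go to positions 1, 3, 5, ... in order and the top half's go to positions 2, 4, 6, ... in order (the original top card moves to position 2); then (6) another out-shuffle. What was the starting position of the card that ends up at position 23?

18

Undo the operations in reverse order, starting from position 23:
  undo op 6 (out-shuffle, from top half): 23 ← 12
  undo op 5 (in-shuffle, from top half): 12 ← 6
  undo op 4 (cut 24): 6 ← 4
  undo op 3 (out-shuffle, from bottom half): 4 ← 15
  undo op 2 (out-shuffle, from top half): 15 ← 8
  undo op 1 (cut 10): 8 ← 18
So the card at position 23 came from original position 18.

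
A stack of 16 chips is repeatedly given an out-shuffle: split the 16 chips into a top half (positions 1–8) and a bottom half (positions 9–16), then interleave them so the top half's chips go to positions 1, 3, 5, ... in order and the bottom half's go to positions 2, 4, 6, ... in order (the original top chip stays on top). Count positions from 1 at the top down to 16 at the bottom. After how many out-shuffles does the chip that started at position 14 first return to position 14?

Follow position 14 under repeated out-shuffles:
14 → 12 → 8 → 15 → 14
It first returns after 4 out-shuffles.

4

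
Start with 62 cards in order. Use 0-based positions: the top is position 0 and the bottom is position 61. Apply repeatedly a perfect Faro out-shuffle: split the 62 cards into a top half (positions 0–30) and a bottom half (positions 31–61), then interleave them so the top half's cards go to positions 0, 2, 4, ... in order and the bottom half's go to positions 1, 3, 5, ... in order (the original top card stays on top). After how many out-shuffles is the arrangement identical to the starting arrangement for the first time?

60

The out-shuffle permutes the 62 positions with cycle lengths [1, 1, 60].
Every card is home exactly when every cycle has completed a whole number of laps, i.e. after lcm(1, 60) = 60 out-shuffles.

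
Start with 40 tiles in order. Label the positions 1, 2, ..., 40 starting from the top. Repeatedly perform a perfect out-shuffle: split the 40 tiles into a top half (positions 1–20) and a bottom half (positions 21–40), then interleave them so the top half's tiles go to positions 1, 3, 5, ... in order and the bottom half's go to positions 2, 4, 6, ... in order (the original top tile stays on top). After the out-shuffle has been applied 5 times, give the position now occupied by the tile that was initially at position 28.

7

Track the tile's position through each out-shuffle:
28 → 16 → 31 → 22 → 4 → 7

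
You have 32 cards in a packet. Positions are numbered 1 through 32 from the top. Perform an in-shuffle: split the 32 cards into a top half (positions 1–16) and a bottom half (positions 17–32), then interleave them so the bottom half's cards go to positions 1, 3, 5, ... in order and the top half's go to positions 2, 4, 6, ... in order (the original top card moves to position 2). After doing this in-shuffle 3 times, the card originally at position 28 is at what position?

26

Track the card's position through each in-shuffle:
28 → 23 → 13 → 26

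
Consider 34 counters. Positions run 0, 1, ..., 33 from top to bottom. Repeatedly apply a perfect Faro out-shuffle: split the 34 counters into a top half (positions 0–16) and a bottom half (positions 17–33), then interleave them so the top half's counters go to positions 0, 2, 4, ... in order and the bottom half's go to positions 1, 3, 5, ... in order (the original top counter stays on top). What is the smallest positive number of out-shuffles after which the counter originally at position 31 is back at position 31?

10

Follow position 31 under repeated out-shuffles:
31 → 29 → 25 → 17 → 1 → 2 → 4 → 8 → 16 → 32 → 31
It first returns after 10 out-shuffles.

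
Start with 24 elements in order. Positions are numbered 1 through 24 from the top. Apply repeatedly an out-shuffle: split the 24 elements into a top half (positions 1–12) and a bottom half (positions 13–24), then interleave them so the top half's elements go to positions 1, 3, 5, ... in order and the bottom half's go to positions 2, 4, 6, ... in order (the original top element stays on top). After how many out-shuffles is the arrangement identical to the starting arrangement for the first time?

The out-shuffle permutes the 24 positions with cycle lengths [1, 1, 11, 11].
Every element is home exactly when every cycle has completed a whole number of laps, i.e. after lcm(1, 11) = 11 out-shuffles.

11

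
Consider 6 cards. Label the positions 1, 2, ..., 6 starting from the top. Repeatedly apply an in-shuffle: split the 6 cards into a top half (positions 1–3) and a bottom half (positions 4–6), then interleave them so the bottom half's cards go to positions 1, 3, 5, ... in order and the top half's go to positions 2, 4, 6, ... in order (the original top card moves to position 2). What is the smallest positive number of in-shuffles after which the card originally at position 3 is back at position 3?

3

Follow position 3 under repeated in-shuffles:
3 → 6 → 5 → 3
It first returns after 3 in-shuffles.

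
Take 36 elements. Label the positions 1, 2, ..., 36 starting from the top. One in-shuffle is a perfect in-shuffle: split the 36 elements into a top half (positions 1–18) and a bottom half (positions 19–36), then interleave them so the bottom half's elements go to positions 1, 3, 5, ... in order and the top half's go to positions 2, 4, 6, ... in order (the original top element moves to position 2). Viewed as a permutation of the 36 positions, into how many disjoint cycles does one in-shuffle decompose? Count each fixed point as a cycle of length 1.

Trace each unvisited position around until it returns:
(1 2 4 8 16 32 ... len 36)
1 cycle in total.

1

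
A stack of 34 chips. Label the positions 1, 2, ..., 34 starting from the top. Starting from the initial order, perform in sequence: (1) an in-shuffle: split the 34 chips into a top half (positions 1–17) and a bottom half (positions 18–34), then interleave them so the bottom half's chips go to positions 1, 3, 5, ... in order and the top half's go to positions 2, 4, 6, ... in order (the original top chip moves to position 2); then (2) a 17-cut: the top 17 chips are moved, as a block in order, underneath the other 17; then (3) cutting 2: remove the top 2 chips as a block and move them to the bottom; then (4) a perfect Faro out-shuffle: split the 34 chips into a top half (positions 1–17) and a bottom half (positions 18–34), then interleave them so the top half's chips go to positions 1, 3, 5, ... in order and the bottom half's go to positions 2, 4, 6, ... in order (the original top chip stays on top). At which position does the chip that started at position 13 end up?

13

Track the chip from position 13 forward through each operation:
  after op 1 (in-shuffle): 13 → 26
  after op 2 (cut 17): 26 → 9
  after op 3 (cut 2): 9 → 7
  after op 4 (out-shuffle): 7 → 13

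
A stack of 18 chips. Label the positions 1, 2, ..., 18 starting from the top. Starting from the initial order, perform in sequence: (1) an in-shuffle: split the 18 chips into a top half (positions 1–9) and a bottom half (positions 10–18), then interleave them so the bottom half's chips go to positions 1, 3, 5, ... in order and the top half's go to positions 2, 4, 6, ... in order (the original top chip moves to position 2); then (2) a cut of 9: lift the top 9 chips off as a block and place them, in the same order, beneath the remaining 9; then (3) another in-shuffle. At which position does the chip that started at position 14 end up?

17

Track the chip from position 14 forward through each operation:
  after op 1 (in-shuffle): 14 → 9
  after op 2 (cut 9): 9 → 18
  after op 3 (in-shuffle): 18 → 17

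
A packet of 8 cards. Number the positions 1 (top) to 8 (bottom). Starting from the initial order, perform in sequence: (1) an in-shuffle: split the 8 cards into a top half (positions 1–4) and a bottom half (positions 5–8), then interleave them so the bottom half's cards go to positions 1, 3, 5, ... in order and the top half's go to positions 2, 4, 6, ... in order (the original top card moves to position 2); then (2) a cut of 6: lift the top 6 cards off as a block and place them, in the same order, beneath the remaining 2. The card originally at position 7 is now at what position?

7

Track the card from position 7 forward through each operation:
  after op 1 (in-shuffle): 7 → 5
  after op 2 (cut 6): 5 → 7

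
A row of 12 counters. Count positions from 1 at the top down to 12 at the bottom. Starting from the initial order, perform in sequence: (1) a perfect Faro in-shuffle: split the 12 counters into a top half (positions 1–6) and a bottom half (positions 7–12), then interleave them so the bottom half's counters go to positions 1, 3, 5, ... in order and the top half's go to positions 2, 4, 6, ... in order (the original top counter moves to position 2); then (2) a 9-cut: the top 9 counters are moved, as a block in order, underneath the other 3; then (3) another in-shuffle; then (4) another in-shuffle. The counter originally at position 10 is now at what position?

Track the counter from position 10 forward through each operation:
  after op 1 (in-shuffle): 10 → 7
  after op 2 (cut 9): 7 → 10
  after op 3 (in-shuffle): 10 → 7
  after op 4 (in-shuffle): 7 → 1

1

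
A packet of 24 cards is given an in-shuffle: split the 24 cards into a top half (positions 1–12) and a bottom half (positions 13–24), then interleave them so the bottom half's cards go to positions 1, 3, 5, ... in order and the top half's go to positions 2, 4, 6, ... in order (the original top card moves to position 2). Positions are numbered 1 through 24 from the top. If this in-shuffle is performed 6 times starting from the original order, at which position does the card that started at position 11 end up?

Track the card's position through each in-shuffle:
11 → 22 → 19 → 13 → 1 → 2 → 4

4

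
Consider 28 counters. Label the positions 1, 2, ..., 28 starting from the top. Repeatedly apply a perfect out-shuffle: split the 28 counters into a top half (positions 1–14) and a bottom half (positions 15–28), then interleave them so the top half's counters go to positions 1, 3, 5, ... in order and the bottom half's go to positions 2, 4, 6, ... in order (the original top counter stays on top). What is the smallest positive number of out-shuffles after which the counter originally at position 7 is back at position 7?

Follow position 7 under repeated out-shuffles:
7 → 13 → 25 → 22 → 16 → 4 → 7
It first returns after 6 out-shuffles.

6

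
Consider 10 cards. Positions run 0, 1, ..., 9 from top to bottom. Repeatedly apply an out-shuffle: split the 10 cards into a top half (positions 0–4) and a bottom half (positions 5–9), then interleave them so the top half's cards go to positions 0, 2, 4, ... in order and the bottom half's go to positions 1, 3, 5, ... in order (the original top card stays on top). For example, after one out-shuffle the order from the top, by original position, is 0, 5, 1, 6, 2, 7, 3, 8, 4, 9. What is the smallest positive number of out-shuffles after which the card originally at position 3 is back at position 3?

2

Follow position 3 under repeated out-shuffles:
3 → 6 → 3
It first returns after 2 out-shuffles.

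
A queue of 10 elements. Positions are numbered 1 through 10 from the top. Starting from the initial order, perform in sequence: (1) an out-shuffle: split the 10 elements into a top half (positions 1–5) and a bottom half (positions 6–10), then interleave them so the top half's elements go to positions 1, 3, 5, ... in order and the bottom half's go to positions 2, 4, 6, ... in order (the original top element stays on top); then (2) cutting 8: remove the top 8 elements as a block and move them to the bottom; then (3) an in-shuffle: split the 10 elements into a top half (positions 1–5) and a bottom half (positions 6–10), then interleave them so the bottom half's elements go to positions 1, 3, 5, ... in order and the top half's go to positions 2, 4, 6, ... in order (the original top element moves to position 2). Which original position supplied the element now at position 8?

6

Undo the operations in reverse order, starting from position 8:
  undo op 3 (in-shuffle, from top half): 8 ← 4
  undo op 2 (cut 8): 4 ← 2
  undo op 1 (out-shuffle, from bottom half): 2 ← 6
So the element at position 8 came from original position 6.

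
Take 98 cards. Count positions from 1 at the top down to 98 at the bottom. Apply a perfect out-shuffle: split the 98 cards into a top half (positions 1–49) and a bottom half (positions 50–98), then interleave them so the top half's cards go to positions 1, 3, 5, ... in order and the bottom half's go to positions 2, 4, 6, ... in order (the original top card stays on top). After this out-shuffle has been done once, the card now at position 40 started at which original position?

Work backwards from position 40, undoing one out-shuffle at a time:
40 ← 69
So the card now at position 40 started at position 69.

69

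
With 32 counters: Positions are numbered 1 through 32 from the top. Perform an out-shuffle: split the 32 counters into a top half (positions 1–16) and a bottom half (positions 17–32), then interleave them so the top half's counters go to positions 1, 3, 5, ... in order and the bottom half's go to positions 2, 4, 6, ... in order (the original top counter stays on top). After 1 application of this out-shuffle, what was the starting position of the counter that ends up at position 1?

1

Work backwards from position 1, undoing one out-shuffle at a time:
1 ← 1
So the counter now at position 1 started at position 1.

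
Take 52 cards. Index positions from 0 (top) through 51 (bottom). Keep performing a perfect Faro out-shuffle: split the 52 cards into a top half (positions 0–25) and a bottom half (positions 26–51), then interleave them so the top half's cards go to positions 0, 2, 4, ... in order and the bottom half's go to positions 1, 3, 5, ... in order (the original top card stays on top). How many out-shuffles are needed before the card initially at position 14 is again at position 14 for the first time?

8

Follow position 14 under repeated out-shuffles:
14 → 28 → 5 → 10 → 20 → 40 → 29 → 7 → 14
It first returns after 8 out-shuffles.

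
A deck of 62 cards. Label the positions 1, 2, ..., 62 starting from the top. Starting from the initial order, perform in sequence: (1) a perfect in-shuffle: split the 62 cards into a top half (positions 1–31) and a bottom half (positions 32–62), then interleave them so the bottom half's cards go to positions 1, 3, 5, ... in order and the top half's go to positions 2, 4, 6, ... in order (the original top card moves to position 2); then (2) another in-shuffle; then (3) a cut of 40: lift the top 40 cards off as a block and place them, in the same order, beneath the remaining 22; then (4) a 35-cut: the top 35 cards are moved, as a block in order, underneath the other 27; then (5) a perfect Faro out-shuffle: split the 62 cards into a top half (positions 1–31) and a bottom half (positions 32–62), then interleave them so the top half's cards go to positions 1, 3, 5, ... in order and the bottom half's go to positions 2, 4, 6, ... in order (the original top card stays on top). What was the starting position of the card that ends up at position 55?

Undo the operations in reverse order, starting from position 55:
  undo op 5 (out-shuffle, from top half): 55 ← 28
  undo op 4 (cut 35): 28 ← 1
  undo op 3 (cut 40): 1 ← 41
  undo op 2 (in-shuffle, from bottom half): 41 ← 52
  undo op 1 (in-shuffle, from top half): 52 ← 26
So the card at position 55 came from original position 26.

26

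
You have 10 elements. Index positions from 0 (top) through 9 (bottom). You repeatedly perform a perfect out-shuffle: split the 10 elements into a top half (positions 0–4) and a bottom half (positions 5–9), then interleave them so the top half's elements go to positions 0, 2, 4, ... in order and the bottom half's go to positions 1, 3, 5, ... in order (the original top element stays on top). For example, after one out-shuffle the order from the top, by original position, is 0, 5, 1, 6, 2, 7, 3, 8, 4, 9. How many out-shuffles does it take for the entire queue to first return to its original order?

6

The out-shuffle permutes the 10 positions with cycle lengths [1, 1, 2, 6].
Every element is home exactly when every cycle has completed a whole number of laps, i.e. after lcm(1, 2, 6) = 6 out-shuffles.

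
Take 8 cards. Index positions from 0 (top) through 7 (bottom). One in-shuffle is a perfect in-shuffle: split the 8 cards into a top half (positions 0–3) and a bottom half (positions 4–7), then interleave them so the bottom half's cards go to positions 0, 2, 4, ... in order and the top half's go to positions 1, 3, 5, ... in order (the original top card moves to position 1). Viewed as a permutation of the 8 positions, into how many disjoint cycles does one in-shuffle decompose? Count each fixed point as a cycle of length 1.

2

Trace each unvisited position around until it returns:
(0 1 3 7 6 4) (2 5)
2 cycles in total.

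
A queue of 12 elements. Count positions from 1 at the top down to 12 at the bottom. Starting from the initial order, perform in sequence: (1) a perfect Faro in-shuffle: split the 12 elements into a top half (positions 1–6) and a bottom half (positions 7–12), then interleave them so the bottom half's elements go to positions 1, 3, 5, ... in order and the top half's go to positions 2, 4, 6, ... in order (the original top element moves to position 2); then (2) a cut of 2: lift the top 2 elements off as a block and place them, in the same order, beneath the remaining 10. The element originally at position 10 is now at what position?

5

Track the element from position 10 forward through each operation:
  after op 1 (in-shuffle): 10 → 7
  after op 2 (cut 2): 7 → 5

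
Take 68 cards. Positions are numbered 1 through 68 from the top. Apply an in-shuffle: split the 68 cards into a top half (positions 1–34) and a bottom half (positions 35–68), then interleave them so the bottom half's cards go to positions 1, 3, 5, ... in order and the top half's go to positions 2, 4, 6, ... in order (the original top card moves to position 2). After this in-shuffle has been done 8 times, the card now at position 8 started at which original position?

41

Work backwards from position 8, undoing one in-shuffle at a time:
8 ← 4 ← 2 ← 1 ← 35 ← 52 ← 26 ← 13 ← 41
So the card now at position 8 started at position 41.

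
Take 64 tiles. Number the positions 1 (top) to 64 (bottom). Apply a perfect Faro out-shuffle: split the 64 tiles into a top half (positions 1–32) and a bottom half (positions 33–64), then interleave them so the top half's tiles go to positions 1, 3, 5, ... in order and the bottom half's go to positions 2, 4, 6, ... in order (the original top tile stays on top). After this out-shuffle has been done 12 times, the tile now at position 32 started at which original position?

Work backwards from position 32, undoing one out-shuffle at a time:
32 ← 48 ← 56 ← 60 ← 62 ← 63 ← 32 ← 48 ← 56 ← 60 ← 62 ← 63 ← 32
So the tile now at position 32 started at position 32.

32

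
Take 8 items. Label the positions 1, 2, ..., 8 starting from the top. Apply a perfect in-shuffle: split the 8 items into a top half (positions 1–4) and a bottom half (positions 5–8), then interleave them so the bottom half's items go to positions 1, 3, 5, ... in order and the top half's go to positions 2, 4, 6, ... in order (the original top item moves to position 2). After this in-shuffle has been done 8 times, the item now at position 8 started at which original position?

2

Work backwards from position 8, undoing one in-shuffle at a time:
8 ← 4 ← 2 ← 1 ← 5 ← 7 ← 8 ← 4 ← 2
So the item now at position 8 started at position 2.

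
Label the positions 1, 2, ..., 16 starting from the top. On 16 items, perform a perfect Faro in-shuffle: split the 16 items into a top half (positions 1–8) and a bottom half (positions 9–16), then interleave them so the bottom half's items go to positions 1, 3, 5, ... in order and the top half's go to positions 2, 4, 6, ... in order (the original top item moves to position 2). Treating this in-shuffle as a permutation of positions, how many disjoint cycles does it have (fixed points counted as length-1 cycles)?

Trace each unvisited position around until it returns:
(1 2 4 8 16 15 13 9) (3 6 12 7 14 11 5 10)
2 cycles in total.

2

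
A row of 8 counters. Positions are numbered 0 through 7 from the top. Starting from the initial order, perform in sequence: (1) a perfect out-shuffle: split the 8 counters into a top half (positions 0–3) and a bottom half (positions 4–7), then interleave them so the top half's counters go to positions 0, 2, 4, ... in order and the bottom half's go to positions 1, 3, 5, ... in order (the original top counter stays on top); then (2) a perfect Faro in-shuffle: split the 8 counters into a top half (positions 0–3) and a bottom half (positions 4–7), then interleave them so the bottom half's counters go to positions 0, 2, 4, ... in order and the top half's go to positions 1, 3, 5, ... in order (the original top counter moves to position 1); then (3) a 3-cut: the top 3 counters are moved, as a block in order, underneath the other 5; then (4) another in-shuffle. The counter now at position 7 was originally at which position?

Undo the operations in reverse order, starting from position 7:
  undo op 4 (in-shuffle, from top half): 7 ← 3
  undo op 3 (cut 3): 3 ← 6
  undo op 2 (in-shuffle, from bottom half): 6 ← 7
  undo op 1 (out-shuffle, from bottom half): 7 ← 7
So the counter at position 7 came from original position 7.

7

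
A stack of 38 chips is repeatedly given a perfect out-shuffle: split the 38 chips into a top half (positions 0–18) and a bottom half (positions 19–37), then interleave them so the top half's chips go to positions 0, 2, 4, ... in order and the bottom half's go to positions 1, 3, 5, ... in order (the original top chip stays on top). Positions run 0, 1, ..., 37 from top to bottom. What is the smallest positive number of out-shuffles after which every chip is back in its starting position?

The out-shuffle permutes the 38 positions with cycle lengths [1, 1, 36].
Every chip is home exactly when every cycle has completed a whole number of laps, i.e. after lcm(1, 36) = 36 out-shuffles.

36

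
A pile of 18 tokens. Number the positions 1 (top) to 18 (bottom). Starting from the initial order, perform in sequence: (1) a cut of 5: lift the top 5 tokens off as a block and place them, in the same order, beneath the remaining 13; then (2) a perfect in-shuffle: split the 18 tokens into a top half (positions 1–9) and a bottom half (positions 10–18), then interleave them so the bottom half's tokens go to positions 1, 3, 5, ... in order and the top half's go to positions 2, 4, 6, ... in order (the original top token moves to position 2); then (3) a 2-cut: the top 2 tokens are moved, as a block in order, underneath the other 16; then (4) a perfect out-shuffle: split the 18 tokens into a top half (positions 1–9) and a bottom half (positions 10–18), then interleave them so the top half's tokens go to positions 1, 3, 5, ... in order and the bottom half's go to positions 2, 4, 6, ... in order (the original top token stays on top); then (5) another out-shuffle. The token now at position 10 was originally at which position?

Undo the operations in reverse order, starting from position 10:
  undo op 5 (out-shuffle, from bottom half): 10 ← 14
  undo op 4 (out-shuffle, from bottom half): 14 ← 16
  undo op 3 (cut 2): 16 ← 18
  undo op 2 (in-shuffle, from top half): 18 ← 9
  undo op 1 (cut 5): 9 ← 14
So the token at position 10 came from original position 14.

14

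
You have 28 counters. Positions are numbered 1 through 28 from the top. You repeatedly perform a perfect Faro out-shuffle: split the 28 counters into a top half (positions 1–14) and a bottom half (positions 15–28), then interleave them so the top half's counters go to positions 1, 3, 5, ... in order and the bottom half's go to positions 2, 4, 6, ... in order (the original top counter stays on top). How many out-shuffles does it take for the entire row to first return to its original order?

18

The out-shuffle permutes the 28 positions with cycle lengths [1, 1, 2, 6, 18].
Every counter is home exactly when every cycle has completed a whole number of laps, i.e. after lcm(1, 2, 6, 18) = 18 out-shuffles.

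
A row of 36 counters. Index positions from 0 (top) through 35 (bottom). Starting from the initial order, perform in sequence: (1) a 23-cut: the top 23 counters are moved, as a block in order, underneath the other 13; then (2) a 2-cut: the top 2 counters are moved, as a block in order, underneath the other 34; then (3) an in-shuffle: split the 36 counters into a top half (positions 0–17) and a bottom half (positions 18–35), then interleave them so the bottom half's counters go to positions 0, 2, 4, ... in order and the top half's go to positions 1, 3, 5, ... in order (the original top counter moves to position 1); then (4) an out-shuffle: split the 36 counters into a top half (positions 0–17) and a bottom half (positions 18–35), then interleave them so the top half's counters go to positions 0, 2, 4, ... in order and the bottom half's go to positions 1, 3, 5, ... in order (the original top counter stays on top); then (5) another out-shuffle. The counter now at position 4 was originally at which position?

Undo the operations in reverse order, starting from position 4:
  undo op 5 (out-shuffle, from top half): 4 ← 2
  undo op 4 (out-shuffle, from top half): 2 ← 1
  undo op 3 (in-shuffle, from top half): 1 ← 0
  undo op 2 (cut 2): 0 ← 2
  undo op 1 (cut 23): 2 ← 25
So the counter at position 4 came from original position 25.

25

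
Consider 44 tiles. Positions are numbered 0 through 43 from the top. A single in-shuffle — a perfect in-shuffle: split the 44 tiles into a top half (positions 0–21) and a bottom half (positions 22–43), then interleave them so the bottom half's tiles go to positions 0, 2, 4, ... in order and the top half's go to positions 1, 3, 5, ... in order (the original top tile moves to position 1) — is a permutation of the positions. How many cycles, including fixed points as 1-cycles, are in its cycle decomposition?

Trace each unvisited position around until it returns:
(0 1 3 7 15 31 ... len 12) (2 5 11 23) (4 9 19 39 34 24) (6 13 27 10 21 43 ... len 12) (8 17 35 26) (14 29) (20 41 38 32)
7 cycles in total.

7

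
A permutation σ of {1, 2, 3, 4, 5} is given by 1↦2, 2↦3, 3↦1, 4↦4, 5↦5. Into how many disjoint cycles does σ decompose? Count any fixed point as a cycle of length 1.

3

Cycle decomposition: (1 2 3) (4) (5).
3 cycles.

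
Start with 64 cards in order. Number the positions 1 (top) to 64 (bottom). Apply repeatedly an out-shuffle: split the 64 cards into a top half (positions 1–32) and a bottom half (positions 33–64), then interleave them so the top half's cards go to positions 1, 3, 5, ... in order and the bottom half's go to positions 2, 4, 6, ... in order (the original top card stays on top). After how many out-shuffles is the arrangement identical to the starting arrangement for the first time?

6

The out-shuffle permutes the 64 positions with cycle lengths [1, 1, 2, 3, 3, 6, 6, 6, 6, 6, 6, 6, 6, 6].
Every card is home exactly when every cycle has completed a whole number of laps, i.e. after lcm(1, 2, 3, 6) = 6 out-shuffles.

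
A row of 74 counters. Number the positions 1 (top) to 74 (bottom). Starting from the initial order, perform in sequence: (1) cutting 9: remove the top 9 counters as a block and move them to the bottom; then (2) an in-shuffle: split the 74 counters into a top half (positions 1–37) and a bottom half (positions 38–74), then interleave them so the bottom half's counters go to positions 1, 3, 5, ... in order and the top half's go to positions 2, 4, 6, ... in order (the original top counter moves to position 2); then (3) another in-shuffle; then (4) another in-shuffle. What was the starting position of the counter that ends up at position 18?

30

Undo the operations in reverse order, starting from position 18:
  undo op 4 (in-shuffle, from top half): 18 ← 9
  undo op 3 (in-shuffle, from bottom half): 9 ← 42
  undo op 2 (in-shuffle, from top half): 42 ← 21
  undo op 1 (cut 9): 21 ← 30
So the counter at position 18 came from original position 30.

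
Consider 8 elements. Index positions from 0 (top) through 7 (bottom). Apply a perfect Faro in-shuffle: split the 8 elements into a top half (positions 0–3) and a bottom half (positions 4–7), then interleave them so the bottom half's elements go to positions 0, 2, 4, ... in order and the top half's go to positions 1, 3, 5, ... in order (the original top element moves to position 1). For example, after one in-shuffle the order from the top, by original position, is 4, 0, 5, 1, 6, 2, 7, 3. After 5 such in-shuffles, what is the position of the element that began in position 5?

Track the element's position through each in-shuffle:
5 → 2 → 5 → 2 → 5 → 2

2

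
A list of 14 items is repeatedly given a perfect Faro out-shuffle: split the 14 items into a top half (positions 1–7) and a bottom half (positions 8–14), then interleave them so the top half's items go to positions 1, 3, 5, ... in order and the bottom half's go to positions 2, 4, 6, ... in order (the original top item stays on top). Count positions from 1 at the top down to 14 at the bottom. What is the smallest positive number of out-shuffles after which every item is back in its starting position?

The out-shuffle permutes the 14 positions with cycle lengths [1, 1, 12].
Every item is home exactly when every cycle has completed a whole number of laps, i.e. after lcm(1, 12) = 12 out-shuffles.

12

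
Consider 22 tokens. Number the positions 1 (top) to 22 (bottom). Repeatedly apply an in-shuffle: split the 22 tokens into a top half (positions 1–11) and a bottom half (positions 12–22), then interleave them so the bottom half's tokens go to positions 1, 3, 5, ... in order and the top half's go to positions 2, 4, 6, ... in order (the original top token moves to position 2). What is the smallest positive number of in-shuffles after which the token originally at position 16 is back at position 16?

Follow position 16 under repeated in-shuffles:
16 → 9 → 18 → 13 → 3 → 6 → 12 → 1 → 2 → 4 → 8 → 16
It first returns after 11 in-shuffles.

11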